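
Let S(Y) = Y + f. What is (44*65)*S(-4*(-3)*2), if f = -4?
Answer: 57200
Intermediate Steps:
S(Y) = -4 + Y (S(Y) = Y - 4 = -4 + Y)
(44*65)*S(-4*(-3)*2) = (44*65)*(-4 - 4*(-3)*2) = 2860*(-4 + 12*2) = 2860*(-4 + 24) = 2860*20 = 57200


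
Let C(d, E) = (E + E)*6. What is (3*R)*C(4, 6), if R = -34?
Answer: -7344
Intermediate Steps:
C(d, E) = 12*E (C(d, E) = (2*E)*6 = 12*E)
(3*R)*C(4, 6) = (3*(-34))*(12*6) = -102*72 = -7344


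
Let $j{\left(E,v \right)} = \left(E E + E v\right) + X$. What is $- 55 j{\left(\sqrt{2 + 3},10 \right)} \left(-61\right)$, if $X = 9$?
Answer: $46970 + 33550 \sqrt{5} \approx 1.2199 \cdot 10^{5}$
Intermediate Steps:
$j{\left(E,v \right)} = 9 + E^{2} + E v$ ($j{\left(E,v \right)} = \left(E E + E v\right) + 9 = \left(E^{2} + E v\right) + 9 = 9 + E^{2} + E v$)
$- 55 j{\left(\sqrt{2 + 3},10 \right)} \left(-61\right) = - 55 \left(9 + \left(\sqrt{2 + 3}\right)^{2} + \sqrt{2 + 3} \cdot 10\right) \left(-61\right) = - 55 \left(9 + \left(\sqrt{5}\right)^{2} + \sqrt{5} \cdot 10\right) \left(-61\right) = - 55 \left(9 + 5 + 10 \sqrt{5}\right) \left(-61\right) = - 55 \left(14 + 10 \sqrt{5}\right) \left(-61\right) = \left(-770 - 550 \sqrt{5}\right) \left(-61\right) = 46970 + 33550 \sqrt{5}$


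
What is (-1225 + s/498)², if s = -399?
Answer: 41405331289/27556 ≈ 1.5026e+6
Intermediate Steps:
(-1225 + s/498)² = (-1225 - 399/498)² = (-1225 - 399*1/498)² = (-1225 - 133/166)² = (-203483/166)² = 41405331289/27556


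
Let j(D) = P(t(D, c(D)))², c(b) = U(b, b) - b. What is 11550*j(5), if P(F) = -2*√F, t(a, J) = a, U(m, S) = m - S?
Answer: 231000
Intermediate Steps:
c(b) = -b (c(b) = (b - b) - b = 0 - b = -b)
j(D) = 4*D (j(D) = (-2*√D)² = 4*D)
11550*j(5) = 11550*(4*5) = 11550*20 = 231000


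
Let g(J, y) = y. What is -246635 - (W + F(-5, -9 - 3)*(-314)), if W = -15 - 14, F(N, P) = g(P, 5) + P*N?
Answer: -226196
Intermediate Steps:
F(N, P) = 5 + N*P (F(N, P) = 5 + P*N = 5 + N*P)
W = -29
-246635 - (W + F(-5, -9 - 3)*(-314)) = -246635 - (-29 + (5 - 5*(-9 - 3))*(-314)) = -246635 - (-29 + (5 - 5*(-12))*(-314)) = -246635 - (-29 + (5 + 60)*(-314)) = -246635 - (-29 + 65*(-314)) = -246635 - (-29 - 20410) = -246635 - 1*(-20439) = -246635 + 20439 = -226196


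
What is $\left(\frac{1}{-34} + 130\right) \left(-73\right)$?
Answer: $- \frac{322587}{34} \approx -9487.9$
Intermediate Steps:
$\left(\frac{1}{-34} + 130\right) \left(-73\right) = \left(- \frac{1}{34} + 130\right) \left(-73\right) = \frac{4419}{34} \left(-73\right) = - \frac{322587}{34}$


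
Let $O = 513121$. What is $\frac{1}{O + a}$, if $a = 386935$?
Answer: $\frac{1}{900056} \approx 1.111 \cdot 10^{-6}$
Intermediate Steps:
$\frac{1}{O + a} = \frac{1}{513121 + 386935} = \frac{1}{900056}$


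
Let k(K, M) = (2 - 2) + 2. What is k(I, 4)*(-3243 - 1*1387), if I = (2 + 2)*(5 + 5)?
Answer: -9260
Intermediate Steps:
I = 40 (I = 4*10 = 40)
k(K, M) = 2 (k(K, M) = 0 + 2 = 2)
k(I, 4)*(-3243 - 1*1387) = 2*(-3243 - 1*1387) = 2*(-3243 - 1387) = 2*(-4630) = -9260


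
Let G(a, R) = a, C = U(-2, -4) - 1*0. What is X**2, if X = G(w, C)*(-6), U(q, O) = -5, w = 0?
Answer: 0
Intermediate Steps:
C = -5 (C = -5 - 1*0 = -5 + 0 = -5)
X = 0 (X = 0*(-6) = 0)
X**2 = 0**2 = 0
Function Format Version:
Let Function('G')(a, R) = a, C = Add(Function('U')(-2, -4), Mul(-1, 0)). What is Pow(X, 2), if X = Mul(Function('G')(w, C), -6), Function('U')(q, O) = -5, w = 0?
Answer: 0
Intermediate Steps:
C = -5 (C = Add(-5, Mul(-1, 0)) = Add(-5, 0) = -5)
X = 0 (X = Mul(0, -6) = 0)
Pow(X, 2) = Pow(0, 2) = 0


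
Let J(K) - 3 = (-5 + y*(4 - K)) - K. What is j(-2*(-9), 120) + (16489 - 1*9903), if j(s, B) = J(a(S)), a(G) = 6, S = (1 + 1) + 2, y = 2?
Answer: 6574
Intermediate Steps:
S = 4 (S = 2 + 2 = 4)
J(K) = 6 - 3*K (J(K) = 3 + ((-5 + 2*(4 - K)) - K) = 3 + ((-5 + (8 - 2*K)) - K) = 3 + ((3 - 2*K) - K) = 3 + (3 - 3*K) = 6 - 3*K)
j(s, B) = -12 (j(s, B) = 6 - 3*6 = 6 - 18 = -12)
j(-2*(-9), 120) + (16489 - 1*9903) = -12 + (16489 - 1*9903) = -12 + (16489 - 9903) = -12 + 6586 = 6574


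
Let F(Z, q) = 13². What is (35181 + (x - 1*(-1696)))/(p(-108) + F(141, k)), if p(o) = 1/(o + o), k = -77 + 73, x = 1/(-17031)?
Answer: 45219757392/207227531 ≈ 218.21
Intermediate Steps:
x = -1/17031 ≈ -5.8716e-5
k = -4
p(o) = 1/(2*o)
F(Z, q) = 169
(35181 + (x - 1*(-1696)))/(p(-108) + F(141, k)) = (35181 + (-1/17031 - 1*(-1696)))/((½)/(-108) + 169) = (35181 + (-1/17031 + 1696))/((½)*(-1/108) + 169) = (35181 + 28884575/17031)/(-1/216 + 169) = 628052186/(17031*(36503/216)) = (628052186/17031)*(216/36503) = 45219757392/207227531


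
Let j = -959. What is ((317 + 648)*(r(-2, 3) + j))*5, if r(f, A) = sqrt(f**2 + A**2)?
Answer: -4627175 + 4825*sqrt(13) ≈ -4.6098e+6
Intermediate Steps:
r(f, A) = sqrt(A**2 + f**2)
((317 + 648)*(r(-2, 3) + j))*5 = ((317 + 648)*(sqrt(3**2 + (-2)**2) - 959))*5 = (965*(sqrt(9 + 4) - 959))*5 = (965*(sqrt(13) - 959))*5 = (965*(-959 + sqrt(13)))*5 = (-925435 + 965*sqrt(13))*5 = -4627175 + 4825*sqrt(13)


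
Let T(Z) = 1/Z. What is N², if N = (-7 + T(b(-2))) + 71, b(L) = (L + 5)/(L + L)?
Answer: 35344/9 ≈ 3927.1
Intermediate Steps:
b(L) = (5 + L)/(2*L) (b(L) = (5 + L)/((2*L)) = (5 + L)*(1/(2*L)) = (5 + L)/(2*L))
T(Z) = 1/Z
N = 188/3 (N = (-7 + 1/((½)*(5 - 2)/(-2))) + 71 = (-7 + 1/((½)*(-½)*3)) + 71 = (-7 + 1/(-¾)) + 71 = (-7 - 4/3) + 71 = -25/3 + 71 = 188/3 ≈ 62.667)
N² = (188/3)² = 35344/9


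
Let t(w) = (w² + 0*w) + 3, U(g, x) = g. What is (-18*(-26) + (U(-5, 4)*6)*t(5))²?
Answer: 138384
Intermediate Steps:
t(w) = 3 + w² (t(w) = (w² + 0) + 3 = w² + 3 = 3 + w²)
(-18*(-26) + (U(-5, 4)*6)*t(5))² = (-18*(-26) + (-5*6)*(3 + 5²))² = (468 - 30*(3 + 25))² = (468 - 30*28)² = (468 - 840)² = (-372)² = 138384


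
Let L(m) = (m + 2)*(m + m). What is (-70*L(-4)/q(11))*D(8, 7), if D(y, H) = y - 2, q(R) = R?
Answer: -6720/11 ≈ -610.91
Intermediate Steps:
L(m) = 2*m*(2 + m) (L(m) = (2 + m)*(2*m) = 2*m*(2 + m))
D(y, H) = -2 + y
(-70*L(-4)/q(11))*D(8, 7) = (-70*2*(-4)*(2 - 4)/11)*(-2 + 8) = -70*2*(-4)*(-2)/11*6 = -1120/11*6 = -6720/11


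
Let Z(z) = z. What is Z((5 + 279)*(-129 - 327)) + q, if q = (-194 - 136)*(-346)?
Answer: -15324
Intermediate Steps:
q = 114180 (q = -330*(-346) = 114180)
Z((5 + 279)*(-129 - 327)) + q = (5 + 279)*(-129 - 327) + 114180 = 284*(-456) + 114180 = -129504 + 114180 = -15324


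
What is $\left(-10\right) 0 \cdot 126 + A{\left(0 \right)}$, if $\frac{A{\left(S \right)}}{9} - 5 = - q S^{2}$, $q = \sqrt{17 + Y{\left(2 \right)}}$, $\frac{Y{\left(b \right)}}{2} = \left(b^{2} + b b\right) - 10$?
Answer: $45$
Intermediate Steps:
$Y{\left(b \right)} = -20 + 4 b^{2}$ ($Y{\left(b \right)} = 2 \left(\left(b^{2} + b b\right) - 10\right) = 2 \left(\left(b^{2} + b^{2}\right) - 10\right) = 2 \left(2 b^{2} - 10\right) = 2 \left(-10 + 2 b^{2}\right) = -20 + 4 b^{2}$)
$q = \sqrt{13}$ ($q = \sqrt{17 - \left(20 - 4 \cdot 2^{2}\right)} = \sqrt{17 + \left(-20 + 4 \cdot 4\right)} = \sqrt{17 + \left(-20 + 16\right)} = \sqrt{17 - 4} = \sqrt{13} \approx 3.6056$)
$A{\left(S \right)} = 45 - 9 \sqrt{13} S^{2}$ ($A{\left(S \right)} = 45 + 9 \left(- \sqrt{13} S^{2}\right) = 45 - 9 \sqrt{13} S^{2}$)
$\left(-10\right) 0 \cdot 126 + A{\left(0 \right)} = \left(-10\right) 0 \cdot 126 + \left(45 - 9 \sqrt{13} \cdot 0^{2}\right) = 0 \cdot 126 + \left(45 - 9 \sqrt{13} \cdot 0\right) = 0 + \left(45 + 0\right) = 0 + 45 = 45$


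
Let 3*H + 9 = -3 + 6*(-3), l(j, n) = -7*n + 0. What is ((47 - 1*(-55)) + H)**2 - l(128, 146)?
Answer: 9486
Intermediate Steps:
l(j, n) = -7*n
H = -10 (H = -3 + (-3 + 6*(-3))/3 = -3 + (-3 - 18)/3 = -3 + (1/3)*(-21) = -3 - 7 = -10)
((47 - 1*(-55)) + H)**2 - l(128, 146) = ((47 - 1*(-55)) - 10)**2 - (-7)*146 = ((47 + 55) - 10)**2 - 1*(-1022) = (102 - 10)**2 + 1022 = 92**2 + 1022 = 8464 + 1022 = 9486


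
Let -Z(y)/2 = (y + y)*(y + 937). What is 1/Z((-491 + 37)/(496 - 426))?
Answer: 1225/29571744 ≈ 4.1425e-5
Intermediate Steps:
Z(y) = -4*y*(937 + y) (Z(y) = -2*(y + y)*(y + 937) = -2*2*y*(937 + y) = -4*y*(937 + y))
1/Z((-491 + 37)/(496 - 426)) = 1/(-4*(-491 + 37)/(496 - 426)*(937 + (-491 + 37)/(496 - 426))) = 1/(-4*(-454/70)*(937 - 454/70)) = 1/(-4*(-454*1/70)*(937 - 454*1/70)) = 1/(-4*(-227/35)*(937 - 227/35)) = 1/(-4*(-227/35)*32568/35) = 1/(29571744/1225) = 1225/29571744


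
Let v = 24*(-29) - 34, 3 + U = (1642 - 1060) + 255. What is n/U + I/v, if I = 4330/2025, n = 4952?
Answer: 121944713/20547675 ≈ 5.9347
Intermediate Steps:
U = 834 (U = -3 + ((1642 - 1060) + 255) = -3 + (582 + 255) = -3 + 837 = 834)
v = -730 (v = -696 - 34 = -730)
I = 866/405 (I = 4330*(1/2025) = 866/405 ≈ 2.1383)
n/U + I/v = 4952/834 + (866/405)/(-730) = 4952*(1/834) + (866/405)*(-1/730) = 2476/417 - 433/147825 = 121944713/20547675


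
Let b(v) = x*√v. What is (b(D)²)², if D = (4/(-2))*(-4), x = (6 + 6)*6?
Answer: 1719926784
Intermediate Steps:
x = 72 (x = 12*6 = 72)
D = 8 (D = (4*(-½))*(-4) = -2*(-4) = 8)
b(v) = 72*√v
(b(D)²)² = ((72*√8)²)² = ((72*(2*√2))²)² = ((144*√2)²)² = 41472² = 1719926784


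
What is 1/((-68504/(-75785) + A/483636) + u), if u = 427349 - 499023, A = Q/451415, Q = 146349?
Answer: -334758168908/23993154401615955 ≈ -1.3952e-5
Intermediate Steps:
A = 146349/451415 ≈ 0.32420
u = -71674
1/((-68504/(-75785) + A/483636) + u) = 1/((-68504/(-75785) + (146349/451415)/483636) - 71674) = 1/((-68504*(-1/75785) + (146349/451415)*(1/483636)) - 71674) = 1/((68504/75785 + 48783/72773514980) - 71674) = 1/(302596696037/334758168908 - 71674) = 1/(-23993154401615955/334758168908) = -334758168908/23993154401615955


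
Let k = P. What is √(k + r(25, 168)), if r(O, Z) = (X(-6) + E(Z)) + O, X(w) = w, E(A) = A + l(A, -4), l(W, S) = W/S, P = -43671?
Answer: I*√43526 ≈ 208.63*I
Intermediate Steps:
E(A) = 3*A/4 (E(A) = A + A/(-4) = A + A*(-¼) = A - A/4 = 3*A/4)
r(O, Z) = -6 + O + 3*Z/4 (r(O, Z) = (-6 + 3*Z/4) + O = -6 + O + 3*Z/4)
k = -43671
√(k + r(25, 168)) = √(-43671 + (-6 + 25 + (¾)*168)) = √(-43671 + (-6 + 25 + 126)) = √(-43671 + 145) = √(-43526) = I*√43526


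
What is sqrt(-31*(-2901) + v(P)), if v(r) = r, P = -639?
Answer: 2*sqrt(22323) ≈ 298.82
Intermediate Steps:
sqrt(-31*(-2901) + v(P)) = sqrt(-31*(-2901) - 639) = sqrt(89931 - 639) = sqrt(89292) = 2*sqrt(22323)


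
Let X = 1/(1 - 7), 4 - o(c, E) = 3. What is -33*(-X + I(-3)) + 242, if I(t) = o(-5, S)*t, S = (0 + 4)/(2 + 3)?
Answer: 671/2 ≈ 335.50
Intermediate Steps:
S = ⅘ (S = 4/5 = 4*(⅕) = ⅘ ≈ 0.80000)
o(c, E) = 1 (o(c, E) = 4 - 1*3 = 4 - 3 = 1)
X = -⅙ (X = 1/(-6) = -⅙ ≈ -0.16667)
I(t) = t (I(t) = 1*t = t)
-33*(-X + I(-3)) + 242 = -33*(-1*(-⅙) - 3) + 242 = -33*(⅙ - 3) + 242 = -33*(-17/6) + 242 = 187/2 + 242 = 671/2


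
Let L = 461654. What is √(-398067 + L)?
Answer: √63587 ≈ 252.16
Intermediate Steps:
√(-398067 + L) = √(-398067 + 461654) = √63587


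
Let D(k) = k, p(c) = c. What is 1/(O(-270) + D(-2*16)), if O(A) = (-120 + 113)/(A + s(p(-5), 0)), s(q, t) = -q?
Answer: -265/8473 ≈ -0.031276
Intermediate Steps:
O(A) = -7/(5 + A) (O(A) = (-120 + 113)/(A - 1*(-5)) = -7/(A + 5) = -7/(5 + A))
1/(O(-270) + D(-2*16)) = 1/(-7/(5 - 270) - 2*16) = 1/(-7/(-265) - 32) = 1/(-7*(-1/265) - 32) = 1/(7/265 - 32) = 1/(-8473/265) = -265/8473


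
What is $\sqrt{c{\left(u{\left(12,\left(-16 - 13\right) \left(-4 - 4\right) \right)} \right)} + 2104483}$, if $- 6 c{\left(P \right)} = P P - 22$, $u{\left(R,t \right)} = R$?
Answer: $\frac{2 \sqrt{4735041}}{3} \approx 1450.7$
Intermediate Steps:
$c{\left(P \right)} = \frac{11}{3} - \frac{P^{2}}{6}$ ($c{\left(P \right)} = - \frac{P P - 22}{6} = - \frac{P^{2} - 22}{6} = - \frac{-22 + P^{2}}{6} = \frac{11}{3} - \frac{P^{2}}{6}$)
$\sqrt{c{\left(u{\left(12,\left(-16 - 13\right) \left(-4 - 4\right) \right)} \right)} + 2104483} = \sqrt{\left(\frac{11}{3} - \frac{12^{2}}{6}\right) + 2104483} = \sqrt{\left(\frac{11}{3} - 24\right) + 2104483} = \sqrt{- \frac{61}{3} + 2104483} = \sqrt{\frac{6313388}{3}} = \frac{2 \sqrt{4735041}}{3}$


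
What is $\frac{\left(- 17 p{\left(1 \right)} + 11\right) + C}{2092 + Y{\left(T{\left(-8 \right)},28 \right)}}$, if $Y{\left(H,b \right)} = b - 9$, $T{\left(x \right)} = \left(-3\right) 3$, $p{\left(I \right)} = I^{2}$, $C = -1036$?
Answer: $- \frac{1042}{2111} \approx -0.4936$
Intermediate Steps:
$T{\left(x \right)} = -9$
$Y{\left(H,b \right)} = -9 + b$
$\frac{\left(- 17 p{\left(1 \right)} + 11\right) + C}{2092 + Y{\left(T{\left(-8 \right)},28 \right)}} = \frac{\left(- 17 \cdot 1^{2} + 11\right) - 1036}{2092 + \left(-9 + 28\right)} = \frac{\left(\left(-17\right) 1 + 11\right) - 1036}{2092 + 19} = \frac{\left(-17 + 11\right) - 1036}{2111} = \left(-6 - 1036\right) \frac{1}{2111} = \left(-1042\right) \frac{1}{2111} = - \frac{1042}{2111}$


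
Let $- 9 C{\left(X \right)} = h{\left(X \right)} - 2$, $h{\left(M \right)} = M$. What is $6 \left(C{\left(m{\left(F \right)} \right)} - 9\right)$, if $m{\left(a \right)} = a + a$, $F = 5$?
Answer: $- \frac{178}{3} \approx -59.333$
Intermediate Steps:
$m{\left(a \right)} = 2 a$
$C{\left(X \right)} = \frac{2}{9} - \frac{X}{9}$ ($C{\left(X \right)} = - \frac{X - 2}{9} = - \frac{-2 + X}{9} = \frac{2}{9} - \frac{X}{9}$)
$6 \left(C{\left(m{\left(F \right)} \right)} - 9\right) = 6 \left(\left(\frac{2}{9} - \frac{2 \cdot 5}{9}\right) - 9\right) = 6 \left(\left(\frac{2}{9} - \frac{10}{9}\right) - 9\right) = 6 \left(- \frac{8}{9} - 9\right) = 6 \left(- \frac{89}{9}\right) = - \frac{178}{3}$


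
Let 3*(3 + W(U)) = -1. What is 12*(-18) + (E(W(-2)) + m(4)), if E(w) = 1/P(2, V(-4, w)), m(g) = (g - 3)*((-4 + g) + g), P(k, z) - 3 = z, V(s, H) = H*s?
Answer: -10385/49 ≈ -211.94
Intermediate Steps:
P(k, z) = 3 + z
W(U) = -10/3 (W(U) = -3 + (⅓)*(-1) = -3 - ⅓ = -10/3)
m(g) = (-4 + 2*g)*(-3 + g) (m(g) = (-3 + g)*(-4 + 2*g) = (-4 + 2*g)*(-3 + g))
E(w) = 1/(3 - 4*w) (E(w) = 1/(3 + w*(-4)) = 1/(3 - 4*w))
12*(-18) + (E(W(-2)) + m(4)) = 12*(-18) + (1/(3 - 4*(-10/3)) + (12 - 10*4 + 2*4²)) = -216 + (1/(3 + 40/3) + (12 - 40 + 2*16)) = -216 + (1/(49/3) + (12 - 40 + 32)) = -216 + (3/49 + 4) = -216 + 199/49 = -10385/49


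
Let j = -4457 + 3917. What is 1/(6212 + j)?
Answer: 1/5672 ≈ 0.00017630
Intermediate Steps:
j = -540
1/(6212 + j) = 1/(6212 - 540) = 1/5672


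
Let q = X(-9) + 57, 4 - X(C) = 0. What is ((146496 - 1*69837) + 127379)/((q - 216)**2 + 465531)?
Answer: 102019/244778 ≈ 0.41678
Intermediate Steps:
X(C) = 4 (X(C) = 4 - 1*0 = 4 + 0 = 4)
q = 61 (q = 4 + 57 = 61)
((146496 - 1*69837) + 127379)/((q - 216)**2 + 465531) = ((146496 - 1*69837) + 127379)/((61 - 216)**2 + 465531) = ((146496 - 69837) + 127379)/((-155)**2 + 465531) = (76659 + 127379)/(24025 + 465531) = 204038/489556 = 204038*(1/489556) = 102019/244778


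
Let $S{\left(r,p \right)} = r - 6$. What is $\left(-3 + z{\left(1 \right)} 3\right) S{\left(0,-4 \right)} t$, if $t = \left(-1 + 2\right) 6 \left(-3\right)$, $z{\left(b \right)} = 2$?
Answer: $324$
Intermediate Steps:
$S{\left(r,p \right)} = -6 + r$ ($S{\left(r,p \right)} = r - 6 = -6 + r$)
$t = -18$ ($t = 1 \cdot 6 \left(-3\right) = 6 \left(-3\right) = -18$)
$\left(-3 + z{\left(1 \right)} 3\right) S{\left(0,-4 \right)} t = \left(-3 + 2 \cdot 3\right) \left(-6 + 0\right) \left(-18\right) = \left(-3 + 6\right) \left(-6\right) \left(-18\right) = 3 \left(-6\right) \left(-18\right) = \left(-18\right) \left(-18\right) = 324$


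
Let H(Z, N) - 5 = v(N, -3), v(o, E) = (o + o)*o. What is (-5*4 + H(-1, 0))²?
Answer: 225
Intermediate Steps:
v(o, E) = 2*o² (v(o, E) = (2*o)*o = 2*o²)
H(Z, N) = 5 + 2*N²
(-5*4 + H(-1, 0))² = (-5*4 + (5 + 2*0²))² = (-20 + (5 + 2*0))² = (-20 + (5 + 0))² = (-20 + 5)² = (-15)² = 225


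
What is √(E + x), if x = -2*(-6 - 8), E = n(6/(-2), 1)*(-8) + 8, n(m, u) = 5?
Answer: 2*I ≈ 2.0*I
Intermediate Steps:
E = -32 (E = 5*(-8) + 8 = -40 + 8 = -32)
x = 28 (x = -2*(-14) = 28)
√(E + x) = √(-32 + 28) = √(-4) = 2*I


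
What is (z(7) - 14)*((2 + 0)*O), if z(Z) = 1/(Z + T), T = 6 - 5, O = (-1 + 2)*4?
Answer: -111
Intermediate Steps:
O = 4 (O = 1*4 = 4)
T = 1
z(Z) = 1/(1 + Z) (z(Z) = 1/(Z + 1) = 1/(1 + Z))
(z(7) - 14)*((2 + 0)*O) = (1/(1 + 7) - 14)*((2 + 0)*4) = (1/8 - 14)*(2*4) = (1/8 - 14)*8 = -111/8*8 = -111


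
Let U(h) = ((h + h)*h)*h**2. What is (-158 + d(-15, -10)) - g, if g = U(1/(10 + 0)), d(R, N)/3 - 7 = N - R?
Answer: -610001/5000 ≈ -122.00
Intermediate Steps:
d(R, N) = 21 - 3*R + 3*N (d(R, N) = 21 + 3*(N - R) = 21 + (-3*R + 3*N) = 21 - 3*R + 3*N)
U(h) = 2*h**4 (U(h) = ((2*h)*h)*h**2 = (2*h**2)*h**2 = 2*h**4)
g = 1/5000 (g = 2*(1/(10 + 0))**4 = 2*(1/10)**4 = 2*(1/10000) = 1/5000 ≈ 0.00020000)
(-158 + d(-15, -10)) - g = (-158 + (21 - 3*(-15) + 3*(-10))) - 1*1/5000 = (-158 + (21 + 45 - 30)) - 1/5000 = (-158 + 36) - 1/5000 = -122 - 1/5000 = -610001/5000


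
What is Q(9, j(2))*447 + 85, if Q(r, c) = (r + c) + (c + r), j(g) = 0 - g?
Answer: 6343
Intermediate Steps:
j(g) = -g
Q(r, c) = 2*c + 2*r (Q(r, c) = (c + r) + (c + r) = 2*c + 2*r)
Q(9, j(2))*447 + 85 = (2*(-1*2) + 2*9)*447 + 85 = (2*(-2) + 18)*447 + 85 = (-4 + 18)*447 + 85 = 14*447 + 85 = 6258 + 85 = 6343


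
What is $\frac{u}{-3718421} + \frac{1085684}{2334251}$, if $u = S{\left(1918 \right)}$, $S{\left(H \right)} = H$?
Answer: $\frac{576079013078}{1239961133953} \approx 0.46459$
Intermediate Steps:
$u = 1918$
$\frac{u}{-3718421} + \frac{1085684}{2334251} = \frac{1918}{-3718421} + \frac{1085684}{2334251} = 1918 \left(- \frac{1}{3718421}\right) + 1085684 \cdot \frac{1}{2334251} = - \frac{274}{531203} + \frac{1085684}{2334251} = \frac{576079013078}{1239961133953}$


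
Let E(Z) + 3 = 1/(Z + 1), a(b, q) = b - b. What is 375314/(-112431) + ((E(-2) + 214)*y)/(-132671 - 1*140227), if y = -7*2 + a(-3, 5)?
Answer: -1890590608/568188797 ≈ -3.3274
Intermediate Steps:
a(b, q) = 0
E(Z) = -3 + 1/(1 + Z) (E(Z) = -3 + 1/(Z + 1) = -3 + 1/(1 + Z))
y = -14 (y = -7*2 + 0 = -14 + 0 = -14)
375314/(-112431) + ((E(-2) + 214)*y)/(-132671 - 1*140227) = 375314/(-112431) + (((-2 - 3*(-2))/(1 - 2) + 214)*(-14))/(-132671 - 1*140227) = 375314*(-1/112431) + (((-2 + 6)/(-1) + 214)*(-14))/(-132671 - 140227) = -375314/112431 + ((-1*4 + 214)*(-14))/(-272898) = -375314/112431 + ((-4 + 214)*(-14))*(-1/272898) = -375314/112431 + (210*(-14))*(-1/272898) = -375314/112431 - 2940*(-1/272898) = -375314/112431 + 490/45483 = -1890590608/568188797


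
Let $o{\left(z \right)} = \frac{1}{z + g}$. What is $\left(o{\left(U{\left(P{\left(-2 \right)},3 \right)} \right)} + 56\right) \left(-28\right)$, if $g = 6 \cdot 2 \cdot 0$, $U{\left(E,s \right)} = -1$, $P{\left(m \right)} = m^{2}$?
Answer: $-1540$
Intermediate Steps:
$g = 0$ ($g = 12 \cdot 0 = 0$)
$o{\left(z \right)} = \frac{1}{z}$ ($o{\left(z \right)} = \frac{1}{z + 0} = \frac{1}{z}$)
$\left(o{\left(U{\left(P{\left(-2 \right)},3 \right)} \right)} + 56\right) \left(-28\right) = \left(\frac{1}{-1} + 56\right) \left(-28\right) = \left(-1 + 56\right) \left(-28\right) = 55 \left(-28\right) = -1540$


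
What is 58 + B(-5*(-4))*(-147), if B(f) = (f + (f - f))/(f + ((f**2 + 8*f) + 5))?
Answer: 2066/39 ≈ 52.974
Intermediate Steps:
B(f) = f/(5 + f**2 + 9*f) (B(f) = (f + 0)/(f + (5 + f**2 + 8*f)) = f/(5 + f**2 + 9*f))
58 + B(-5*(-4))*(-147) = 58 + ((-5*(-4))/(5 + (-5*(-4))**2 + 9*(-5*(-4))))*(-147) = 58 + (20/(5 + 20**2 + 9*20))*(-147) = 58 + (20/(5 + 400 + 180))*(-147) = 58 + (20/585)*(-147) = 58 + (20*(1/585))*(-147) = 58 + (4/117)*(-147) = 58 - 196/39 = 2066/39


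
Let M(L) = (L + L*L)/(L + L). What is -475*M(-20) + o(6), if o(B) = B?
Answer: 9037/2 ≈ 4518.5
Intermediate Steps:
M(L) = (L + L²)/(2*L) (M(L) = (L + L²)/((2*L)) = (L + L²)*(1/(2*L)) = (L + L²)/(2*L))
-475*M(-20) + o(6) = -475*(½ + (½)*(-20)) + 6 = -475*(½ - 10) + 6 = -475*(-19/2) + 6 = 9025/2 + 6 = 9037/2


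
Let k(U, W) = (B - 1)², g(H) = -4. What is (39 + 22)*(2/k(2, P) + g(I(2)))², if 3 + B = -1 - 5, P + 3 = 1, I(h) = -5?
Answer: 2415661/2500 ≈ 966.26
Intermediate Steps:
P = -2 (P = -3 + 1 = -2)
B = -9 (B = -3 + (-1 - 5) = -3 - 6 = -9)
k(U, W) = 100 (k(U, W) = (-9 - 1)² = (-10)² = 100)
(39 + 22)*(2/k(2, P) + g(I(2)))² = (39 + 22)*(2/100 - 4)² = 61*(2*(1/100) - 4)² = 61*(1/50 - 4)² = 61*(-199/50)² = 61*(39601/2500) = 2415661/2500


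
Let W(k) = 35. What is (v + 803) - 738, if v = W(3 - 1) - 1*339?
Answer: -239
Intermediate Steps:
v = -304 (v = 35 - 1*339 = 35 - 339 = -304)
(v + 803) - 738 = (-304 + 803) - 738 = 499 - 738 = -239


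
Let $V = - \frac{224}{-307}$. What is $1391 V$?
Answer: $\frac{311584}{307} \approx 1014.9$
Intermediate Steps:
$V = \frac{224}{307}$ ($V = \left(-224\right) \left(- \frac{1}{307}\right) = \frac{224}{307} \approx 0.72964$)
$1391 V = 1391 \cdot \frac{224}{307} = \frac{311584}{307}$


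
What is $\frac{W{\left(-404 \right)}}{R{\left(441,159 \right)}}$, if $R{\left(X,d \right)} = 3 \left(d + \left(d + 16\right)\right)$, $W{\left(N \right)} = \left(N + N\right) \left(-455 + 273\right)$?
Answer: $\frac{73528}{501} \approx 146.76$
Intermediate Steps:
$W{\left(N \right)} = - 364 N$ ($W{\left(N \right)} = 2 N \left(-182\right) = - 364 N$)
$R{\left(X,d \right)} = 48 + 6 d$ ($R{\left(X,d \right)} = 3 \left(d + \left(16 + d\right)\right) = 3 \left(16 + 2 d\right) = 48 + 6 d$)
$\frac{W{\left(-404 \right)}}{R{\left(441,159 \right)}} = \frac{\left(-364\right) \left(-404\right)}{48 + 6 \cdot 159} = \frac{147056}{48 + 954} = \frac{147056}{1002} = 147056 \cdot \frac{1}{1002} = \frac{73528}{501}$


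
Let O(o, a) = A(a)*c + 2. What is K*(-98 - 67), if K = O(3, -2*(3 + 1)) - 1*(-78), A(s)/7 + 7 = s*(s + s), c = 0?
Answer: -13200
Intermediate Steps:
A(s) = -49 + 14*s² (A(s) = -49 + 7*(s*(s + s)) = -49 + 7*(s*(2*s)) = -49 + 7*(2*s²) = -49 + 14*s²)
O(o, a) = 2 (O(o, a) = (-49 + 14*a²)*0 + 2 = 0 + 2 = 2)
K = 80 (K = 2 - 1*(-78) = 2 + 78 = 80)
K*(-98 - 67) = 80*(-98 - 67) = 80*(-165) = -13200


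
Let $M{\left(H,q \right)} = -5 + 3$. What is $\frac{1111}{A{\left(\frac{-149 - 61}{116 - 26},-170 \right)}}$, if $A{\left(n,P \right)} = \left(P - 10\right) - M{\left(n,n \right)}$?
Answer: $- \frac{1111}{178} \approx -6.2416$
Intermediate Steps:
$M{\left(H,q \right)} = -2$
$A{\left(n,P \right)} = -8 + P$ ($A{\left(n,P \right)} = \left(P - 10\right) - -2 = \left(-10 + P\right) + 2 = -8 + P$)
$\frac{1111}{A{\left(\frac{-149 - 61}{116 - 26},-170 \right)}} = \frac{1111}{-8 - 170} = \frac{1111}{-178} = 1111 \left(- \frac{1}{178}\right) = - \frac{1111}{178}$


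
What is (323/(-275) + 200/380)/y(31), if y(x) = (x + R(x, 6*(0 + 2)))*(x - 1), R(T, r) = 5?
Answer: -1129/1881000 ≈ -0.00060021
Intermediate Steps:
y(x) = (-1 + x)*(5 + x) (y(x) = (x + 5)*(x - 1) = (5 + x)*(-1 + x) = (-1 + x)*(5 + x))
(323/(-275) + 200/380)/y(31) = (323/(-275) + 200/380)/(-5 + 31² + 4*31) = (323*(-1/275) + 200*(1/380))/(-5 + 961 + 124) = (-323/275 + 10/19)/1080 = -3387/5225*1/1080 = -1129/1881000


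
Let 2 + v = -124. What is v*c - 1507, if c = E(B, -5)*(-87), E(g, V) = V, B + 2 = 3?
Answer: -56317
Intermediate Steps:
B = 1 (B = -2 + 3 = 1)
v = -126 (v = -2 - 124 = -126)
c = 435 (c = -5*(-87) = 435)
v*c - 1507 = -126*435 - 1507 = -54810 - 1507 = -56317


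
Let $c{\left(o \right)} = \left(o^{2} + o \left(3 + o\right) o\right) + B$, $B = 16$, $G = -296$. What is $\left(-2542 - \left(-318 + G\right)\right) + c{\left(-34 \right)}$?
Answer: $-36592$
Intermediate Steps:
$c{\left(o \right)} = 16 + o^{2} + o^{2} \left(3 + o\right)$ ($c{\left(o \right)} = \left(o^{2} + o \left(3 + o\right) o\right) + 16 = \left(o^{2} + o^{2} \left(3 + o\right)\right) + 16 = 16 + o^{2} + o^{2} \left(3 + o\right)$)
$\left(-2542 - \left(-318 + G\right)\right) + c{\left(-34 \right)} = \left(-2542 + \left(318 - -296\right)\right) + \left(16 + \left(-34\right)^{3} + 4 \left(-34\right)^{2}\right) = \left(-2542 + \left(318 + 296\right)\right) + \left(16 - 39304 + 4 \cdot 1156\right) = \left(-2542 + 614\right) + \left(16 - 39304 + 4624\right) = -1928 - 34664 = -36592$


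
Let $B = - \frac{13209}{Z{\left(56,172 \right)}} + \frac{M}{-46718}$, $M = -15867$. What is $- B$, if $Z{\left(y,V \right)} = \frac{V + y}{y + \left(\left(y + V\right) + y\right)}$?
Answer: $\frac{17484143617}{887642} \approx 19697.0$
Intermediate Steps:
$Z{\left(y,V \right)} = \frac{V + y}{V + 3 y}$ ($Z{\left(y,V \right)} = \frac{V + y}{y + \left(\left(V + y\right) + y\right)} = \frac{V + y}{y + \left(V + 2 y\right)} = \frac{V + y}{V + 3 y}$)
$B = - \frac{17484143617}{887642}$ ($B = - \frac{13209}{\frac{1}{172 + 3 \cdot 56} \left(172 + 56\right)} - \frac{15867}{-46718} = - \frac{13209}{\frac{1}{172 + 168} \cdot 228} - - \frac{15867}{46718} = - \frac{13209}{\frac{1}{340} \cdot 228} + \frac{15867}{46718} = - \frac{13209}{\frac{57}{85}} + \frac{15867}{46718} = \left(-13209\right) \frac{85}{57} + \frac{15867}{46718} = - \frac{374255}{19} + \frac{15867}{46718} = - \frac{17484143617}{887642} \approx -19697.0$)
$- B = \left(-1\right) \left(- \frac{17484143617}{887642}\right) = \frac{17484143617}{887642}$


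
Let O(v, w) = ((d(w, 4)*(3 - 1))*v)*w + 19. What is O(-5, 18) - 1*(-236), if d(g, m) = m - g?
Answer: 2775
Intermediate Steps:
O(v, w) = 19 + v*w*(8 - 2*w) (O(v, w) = (((4 - w)*(3 - 1))*v)*w + 19 = (((4 - w)*2)*v)*w + 19 = ((8 - 2*w)*v)*w + 19 = (v*(8 - 2*w))*w + 19 = v*w*(8 - 2*w) + 19 = 19 + v*w*(8 - 2*w))
O(-5, 18) - 1*(-236) = (19 - 2*(-5)*18*(-4 + 18)) - 1*(-236) = (19 - 2*(-5)*18*14) + 236 = (19 + 2520) + 236 = 2539 + 236 = 2775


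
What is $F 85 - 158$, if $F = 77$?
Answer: $6387$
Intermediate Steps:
$F 85 - 158 = 77 \cdot 85 - 158 = 6545 - 158 = 6387$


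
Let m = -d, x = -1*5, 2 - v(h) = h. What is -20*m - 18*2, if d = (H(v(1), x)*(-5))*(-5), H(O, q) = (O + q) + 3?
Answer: -536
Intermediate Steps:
v(h) = 2 - h
x = -5
H(O, q) = 3 + O + q
d = -25 (d = ((3 + (2 - 1*1) - 5)*(-5))*(-5) = ((3 + (2 - 1) - 5)*(-5))*(-5) = ((3 + 1 - 5)*(-5))*(-5) = -1*(-5)*(-5) = 5*(-5) = -25)
m = 25 (m = -1*(-25) = 25)
-20*m - 18*2 = -20*25 - 18*2 = -500 - 36 = -536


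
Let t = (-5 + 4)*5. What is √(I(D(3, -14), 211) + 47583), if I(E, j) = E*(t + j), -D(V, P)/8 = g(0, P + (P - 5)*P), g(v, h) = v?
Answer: 3*√5287 ≈ 218.14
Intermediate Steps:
D(V, P) = 0 (D(V, P) = -8*0 = 0)
t = -5 (t = -1*5 = -5)
I(E, j) = E*(-5 + j)
√(I(D(3, -14), 211) + 47583) = √(0*(-5 + 211) + 47583) = √(0*206 + 47583) = √(0 + 47583) = √47583 = 3*√5287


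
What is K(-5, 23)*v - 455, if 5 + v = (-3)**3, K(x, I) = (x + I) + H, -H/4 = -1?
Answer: -1159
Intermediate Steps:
H = 4 (H = -4*(-1) = 4)
K(x, I) = 4 + I + x (K(x, I) = (x + I) + 4 = (I + x) + 4 = 4 + I + x)
v = -32 (v = -5 + (-3)**3 = -5 - 27 = -32)
K(-5, 23)*v - 455 = (4 + 23 - 5)*(-32) - 455 = 22*(-32) - 455 = -704 - 455 = -1159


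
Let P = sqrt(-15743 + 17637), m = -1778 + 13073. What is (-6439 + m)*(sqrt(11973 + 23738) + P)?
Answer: 4856*sqrt(1894) + 4856*sqrt(35711) ≈ 1.1290e+6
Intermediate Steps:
m = 11295
P = sqrt(1894) ≈ 43.520
(-6439 + m)*(sqrt(11973 + 23738) + P) = (-6439 + 11295)*(sqrt(11973 + 23738) + sqrt(1894)) = 4856*(sqrt(35711) + sqrt(1894)) = 4856*(sqrt(1894) + sqrt(35711)) = 4856*sqrt(1894) + 4856*sqrt(35711)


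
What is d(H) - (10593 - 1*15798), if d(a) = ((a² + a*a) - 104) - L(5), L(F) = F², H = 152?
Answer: 51284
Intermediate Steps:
d(a) = -129 + 2*a² (d(a) = ((a² + a*a) - 104) - 1*5² = ((a² + a²) - 104) - 1*25 = (2*a² - 104) - 25 = (-104 + 2*a²) - 25 = -129 + 2*a²)
d(H) - (10593 - 1*15798) = (-129 + 2*152²) - (10593 - 1*15798) = (-129 + 2*23104) - (10593 - 15798) = (-129 + 46208) - 1*(-5205) = 46079 + 5205 = 51284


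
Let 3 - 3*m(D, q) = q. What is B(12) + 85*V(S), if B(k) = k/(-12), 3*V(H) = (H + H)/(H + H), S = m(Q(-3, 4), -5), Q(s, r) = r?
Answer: 82/3 ≈ 27.333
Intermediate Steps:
m(D, q) = 1 - q/3
S = 8/3 (S = 1 - ⅓*(-5) = 1 + 5/3 = 8/3 ≈ 2.6667)
V(H) = ⅓ (V(H) = ((H + H)/(H + H))/3 = ((2*H)/((2*H)))/3 = ((2*H)*(1/(2*H)))/3 = (⅓)*1 = ⅓)
B(k) = -k/12 (B(k) = k*(-1/12) = -k/12)
B(12) + 85*V(S) = -1/12*12 + 85*(⅓) = -1 + 85/3 = 82/3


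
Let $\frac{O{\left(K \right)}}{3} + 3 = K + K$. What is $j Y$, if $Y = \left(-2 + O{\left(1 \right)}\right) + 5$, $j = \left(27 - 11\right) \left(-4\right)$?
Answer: $0$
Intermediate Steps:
$O{\left(K \right)} = -9 + 6 K$ ($O{\left(K \right)} = -9 + 3 \left(K + K\right) = -9 + 3 \cdot 2 K = -9 + 6 K$)
$j = -64$ ($j = 16 \left(-4\right) = -64$)
$Y = 0$ ($Y = \left(-2 + \left(-9 + 6 \cdot 1\right)\right) + 5 = \left(-2 + \left(-9 + 6\right)\right) + 5 = \left(-2 - 3\right) + 5 = -5 + 5 = 0$)
$j Y = \left(-64\right) 0 = 0$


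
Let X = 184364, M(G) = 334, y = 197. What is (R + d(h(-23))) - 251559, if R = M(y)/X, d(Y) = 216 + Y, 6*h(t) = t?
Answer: -34754480435/138273 ≈ -2.5135e+5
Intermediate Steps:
h(t) = t/6
R = 167/92182 (R = 334/184364 = 334*(1/184364) = 167/92182 ≈ 0.0018116)
(R + d(h(-23))) - 251559 = (167/92182 + (216 + (⅙)*(-23))) - 251559 = (167/92182 + (216 - 23/6)) - 251559 = (167/92182 + 1273/6) - 251559 = 29337172/138273 - 251559 = -34754480435/138273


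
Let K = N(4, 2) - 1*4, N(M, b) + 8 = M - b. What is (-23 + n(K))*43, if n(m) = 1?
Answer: -946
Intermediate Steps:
N(M, b) = -8 + M - b (N(M, b) = -8 + (M - b) = -8 + M - b)
K = -10 (K = (-8 + 4 - 1*2) - 1*4 = (-8 + 4 - 2) - 4 = -6 - 4 = -10)
(-23 + n(K))*43 = (-23 + 1)*43 = -22*43 = -946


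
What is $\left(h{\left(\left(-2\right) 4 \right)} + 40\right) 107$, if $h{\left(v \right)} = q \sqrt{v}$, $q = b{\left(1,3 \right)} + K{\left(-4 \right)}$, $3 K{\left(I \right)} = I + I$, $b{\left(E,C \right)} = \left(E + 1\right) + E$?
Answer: $4280 + \frac{214 i \sqrt{2}}{3} \approx 4280.0 + 100.88 i$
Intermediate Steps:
$b{\left(E,C \right)} = 1 + 2 E$ ($b{\left(E,C \right)} = \left(1 + E\right) + E = 1 + 2 E$)
$K{\left(I \right)} = \frac{2 I}{3}$ ($K{\left(I \right)} = \frac{I + I}{3} = \frac{2 I}{3}$)
$q = \frac{1}{3}$ ($q = \left(1 + 2 \cdot 1\right) + \frac{2}{3} \left(-4\right) = \left(1 + 2\right) - \frac{8}{3} = 3 - \frac{8}{3} = \frac{1}{3} \approx 0.33333$)
$h{\left(v \right)} = \frac{\sqrt{v}}{3}$
$\left(h{\left(\left(-2\right) 4 \right)} + 40\right) 107 = \left(\frac{\sqrt{\left(-2\right) 4}}{3} + 40\right) 107 = \left(\frac{\sqrt{-8}}{3} + 40\right) 107 = \left(\frac{2 i \sqrt{2}}{3} + 40\right) 107 = \left(40 + \frac{2 i \sqrt{2}}{3}\right) 107 = 4280 + \frac{214 i \sqrt{2}}{3}$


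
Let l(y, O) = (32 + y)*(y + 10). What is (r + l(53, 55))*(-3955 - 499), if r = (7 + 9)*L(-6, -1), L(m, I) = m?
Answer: -23423586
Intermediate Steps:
l(y, O) = (10 + y)*(32 + y) (l(y, O) = (32 + y)*(10 + y) = (10 + y)*(32 + y))
r = -96 (r = (7 + 9)*(-6) = 16*(-6) = -96)
(r + l(53, 55))*(-3955 - 499) = (-96 + (320 + 53² + 42*53))*(-3955 - 499) = (-96 + (320 + 2809 + 2226))*(-4454) = (-96 + 5355)*(-4454) = 5259*(-4454) = -23423586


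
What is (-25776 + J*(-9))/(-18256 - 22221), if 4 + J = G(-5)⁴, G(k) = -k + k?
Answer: 25740/40477 ≈ 0.63592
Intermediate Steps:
G(k) = 0
J = -4 (J = -4 + 0⁴ = -4 + 0 = -4)
(-25776 + J*(-9))/(-18256 - 22221) = (-25776 - 4*(-9))/(-18256 - 22221) = (-25776 + 36)/(-40477) = -25740*(-1/40477) = 25740/40477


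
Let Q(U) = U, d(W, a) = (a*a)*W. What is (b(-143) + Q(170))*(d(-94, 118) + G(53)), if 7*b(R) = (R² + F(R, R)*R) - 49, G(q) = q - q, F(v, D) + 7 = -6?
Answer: -30691364344/7 ≈ -4.3845e+9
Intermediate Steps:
F(v, D) = -13 (F(v, D) = -7 - 6 = -13)
d(W, a) = W*a² (d(W, a) = a²*W = W*a²)
G(q) = 0
b(R) = -7 - 13*R/7 + R²/7 (b(R) = ((R² - 13*R) - 49)/7 = (-49 + R² - 13*R)/7 = -7 - 13*R/7 + R²/7)
(b(-143) + Q(170))*(d(-94, 118) + G(53)) = ((-7 - 13/7*(-143) + (⅐)*(-143)²) + 170)*(-94*118² + 0) = ((-7 + 1859/7 + (⅐)*20449) + 170)*(-94*13924 + 0) = ((-7 + 1859/7 + 20449/7) + 170)*(-1308856 + 0) = (22259/7 + 170)*(-1308856) = (23449/7)*(-1308856) = -30691364344/7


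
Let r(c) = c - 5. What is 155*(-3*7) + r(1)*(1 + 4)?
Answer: -3275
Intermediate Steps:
r(c) = -5 + c
155*(-3*7) + r(1)*(1 + 4) = 155*(-3*7) + (-5 + 1)*(1 + 4) = 155*(-21) - 4*5 = -3255 - 20 = -3275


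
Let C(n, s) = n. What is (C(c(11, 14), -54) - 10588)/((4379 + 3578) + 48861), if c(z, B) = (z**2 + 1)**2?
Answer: 2148/28409 ≈ 0.075610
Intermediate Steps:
c(z, B) = (1 + z**2)**2
(C(c(11, 14), -54) - 10588)/((4379 + 3578) + 48861) = ((1 + 11**2)**2 - 10588)/((4379 + 3578) + 48861) = ((1 + 121)**2 - 10588)/(7957 + 48861) = (122**2 - 10588)/56818 = (14884 - 10588)*(1/56818) = 4296*(1/56818) = 2148/28409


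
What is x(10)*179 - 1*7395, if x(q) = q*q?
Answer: 10505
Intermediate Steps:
x(q) = q²
x(10)*179 - 1*7395 = 10²*179 - 1*7395 = 100*179 - 7395 = 17900 - 7395 = 10505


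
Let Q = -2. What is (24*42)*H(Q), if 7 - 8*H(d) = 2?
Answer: 630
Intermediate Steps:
H(d) = 5/8 (H(d) = 7/8 - 1/8*2 = 7/8 - 1/4 = 5/8)
(24*42)*H(Q) = (24*42)*(5/8) = 1008*(5/8) = 630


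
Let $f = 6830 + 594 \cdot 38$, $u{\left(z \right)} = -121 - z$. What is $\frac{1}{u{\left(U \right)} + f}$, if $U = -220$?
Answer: $\frac{1}{29501} \approx 3.3897 \cdot 10^{-5}$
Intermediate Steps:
$f = 29402$ ($f = 6830 + 22572 = 29402$)
$\frac{1}{u{\left(U \right)} + f} = \frac{1}{\left(-121 - -220\right) + 29402} = \frac{1}{\left(-121 + 220\right) + 29402} = \frac{1}{99 + 29402} = \frac{1}{29501}$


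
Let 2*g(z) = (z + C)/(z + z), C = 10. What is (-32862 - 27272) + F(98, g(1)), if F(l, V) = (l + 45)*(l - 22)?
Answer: -49266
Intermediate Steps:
g(z) = (10 + z)/(4*z) (g(z) = ((z + 10)/(z + z))/2 = ((10 + z)/((2*z)))/2 = ((10 + z)*(1/(2*z)))/2 = ((10 + z)/(2*z))/2 = (10 + z)/(4*z))
F(l, V) = (-22 + l)*(45 + l) (F(l, V) = (45 + l)*(-22 + l) = (-22 + l)*(45 + l))
(-32862 - 27272) + F(98, g(1)) = (-32862 - 27272) + (-990 + 98**2 + 23*98) = -60134 + (-990 + 9604 + 2254) = -60134 + 10868 = -49266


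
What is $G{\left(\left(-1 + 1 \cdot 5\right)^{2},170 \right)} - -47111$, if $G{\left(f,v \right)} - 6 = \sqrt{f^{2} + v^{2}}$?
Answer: $47117 + 2 \sqrt{7289} \approx 47288.0$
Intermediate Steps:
$G{\left(f,v \right)} = 6 + \sqrt{f^{2} + v^{2}}$
$G{\left(\left(-1 + 1 \cdot 5\right)^{2},170 \right)} - -47111 = \left(6 + \sqrt{\left(\left(-1 + 1 \cdot 5\right)^{2}\right)^{2} + 170^{2}}\right) - -47111 = \left(6 + \sqrt{\left(\left(-1 + 5\right)^{2}\right)^{2} + 28900}\right) + 47111 = \left(6 + \sqrt{\left(4^{2}\right)^{2} + 28900}\right) + 47111 = \left(6 + \sqrt{16^{2} + 28900}\right) + 47111 = \left(6 + \sqrt{256 + 28900}\right) + 47111 = \left(6 + \sqrt{29156}\right) + 47111 = \left(6 + 2 \sqrt{7289}\right) + 47111 = 47117 + 2 \sqrt{7289}$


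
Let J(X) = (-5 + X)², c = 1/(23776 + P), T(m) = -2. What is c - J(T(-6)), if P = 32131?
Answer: -2739442/55907 ≈ -49.000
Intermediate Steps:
c = 1/55907 (c = 1/(23776 + 32131) = 1/55907 ≈ 1.7887e-5)
c - J(T(-6)) = 1/55907 - (-5 - 2)² = 1/55907 - 1*(-7)² = 1/55907 - 1*49 = 1/55907 - 49 = -2739442/55907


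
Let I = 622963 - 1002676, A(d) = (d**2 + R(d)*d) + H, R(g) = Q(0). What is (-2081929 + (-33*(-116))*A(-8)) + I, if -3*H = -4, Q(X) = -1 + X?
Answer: -2180922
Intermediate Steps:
R(g) = -1 (R(g) = -1 + 0 = -1)
H = 4/3 (H = -1/3*(-4) = 4/3 ≈ 1.3333)
A(d) = 4/3 + d**2 - d (A(d) = (d**2 - d) + 4/3 = 4/3 + d**2 - d)
I = -379713
(-2081929 + (-33*(-116))*A(-8)) + I = (-2081929 + (-33*(-116))*(4/3 + (-8)**2 - 1*(-8))) - 379713 = (-2081929 + 3828*(4/3 + 64 + 8)) - 379713 = (-2081929 + 3828*(220/3)) - 379713 = (-2081929 + 280720) - 379713 = -1801209 - 379713 = -2180922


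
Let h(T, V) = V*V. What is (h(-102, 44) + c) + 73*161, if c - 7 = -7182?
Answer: 6514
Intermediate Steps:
h(T, V) = V**2
c = -7175 (c = 7 - 7182 = -7175)
(h(-102, 44) + c) + 73*161 = (44**2 - 7175) + 73*161 = (1936 - 7175) + 11753 = -5239 + 11753 = 6514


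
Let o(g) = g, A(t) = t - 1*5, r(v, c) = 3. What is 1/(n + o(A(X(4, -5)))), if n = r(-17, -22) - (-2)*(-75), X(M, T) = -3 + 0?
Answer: -1/155 ≈ -0.0064516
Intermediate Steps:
X(M, T) = -3
A(t) = -5 + t (A(t) = t - 5 = -5 + t)
n = -147 (n = 3 - (-2)*(-75) = 3 - 1*150 = 3 - 150 = -147)
1/(n + o(A(X(4, -5)))) = 1/(-147 + (-5 - 3)) = 1/(-147 - 8) = 1/(-155) = -1/155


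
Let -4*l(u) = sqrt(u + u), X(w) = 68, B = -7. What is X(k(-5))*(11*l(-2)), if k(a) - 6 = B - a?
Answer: -374*I ≈ -374.0*I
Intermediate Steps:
k(a) = -1 - a (k(a) = 6 + (-7 - a) = -1 - a)
l(u) = -sqrt(2)*sqrt(u)/4 (l(u) = -sqrt(u + u)/4 = -sqrt(2)*sqrt(u)/4)
X(k(-5))*(11*l(-2)) = 68*(11*(-sqrt(2)*sqrt(-2)/4)) = 68*(11*(-sqrt(2)*I*sqrt(2)/4)) = 68*(11*(-I/2)) = 68*(-11*I/2) = -374*I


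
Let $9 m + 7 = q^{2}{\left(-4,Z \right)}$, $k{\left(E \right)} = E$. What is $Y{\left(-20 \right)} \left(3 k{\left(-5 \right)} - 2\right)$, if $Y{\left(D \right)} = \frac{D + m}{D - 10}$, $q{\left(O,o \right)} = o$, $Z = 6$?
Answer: $- \frac{2567}{270} \approx -9.5074$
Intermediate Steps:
$m = \frac{29}{9}$ ($m = - \frac{7}{9} + \frac{6^{2}}{9} = - \frac{7}{9} + \frac{1}{9} \cdot 36 = - \frac{7}{9} + 4 = \frac{29}{9} \approx 3.2222$)
$Y{\left(D \right)} = \frac{\frac{29}{9} + D}{-10 + D}$ ($Y{\left(D \right)} = \frac{D + \frac{29}{9}}{D - 10} = \frac{\frac{29}{9} + D}{-10 + D}$)
$Y{\left(-20 \right)} \left(3 k{\left(-5 \right)} - 2\right) = \frac{\frac{29}{9} - 20}{-10 - 20} \left(3 \left(-5\right) - 2\right) = \frac{1}{-30} \left(- \frac{151}{9}\right) \left(-15 - 2\right) = \left(- \frac{1}{30}\right) \left(- \frac{151}{9}\right) \left(-17\right) = \frac{151}{270} \left(-17\right) = - \frac{2567}{270}$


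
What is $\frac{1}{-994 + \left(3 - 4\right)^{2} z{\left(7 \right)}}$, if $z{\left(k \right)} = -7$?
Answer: $- \frac{1}{1001} \approx -0.000999$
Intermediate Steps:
$\frac{1}{-994 + \left(3 - 4\right)^{2} z{\left(7 \right)}} = \frac{1}{-994 + \left(3 - 4\right)^{2} \left(-7\right)} = \frac{1}{-994 + \left(-1\right)^{2} \left(-7\right)} = \frac{1}{-994 + 1 \left(-7\right)} = \frac{1}{-994 - 7} = \frac{1}{-1001} = - \frac{1}{1001}$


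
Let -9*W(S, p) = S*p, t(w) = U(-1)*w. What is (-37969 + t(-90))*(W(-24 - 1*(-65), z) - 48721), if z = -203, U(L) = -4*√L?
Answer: 16332972854/9 - 17206640*I ≈ 1.8148e+9 - 1.7207e+7*I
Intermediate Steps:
t(w) = -4*I*w (t(w) = (-4*I)*w = -4*I*w)
W(S, p) = -S*p/9
(-37969 + t(-90))*(W(-24 - 1*(-65), z) - 48721) = (-37969 - 4*I*(-90))*(-⅑*(-24 - 1*(-65))*(-203) - 48721) = (-37969 + 360*I)*(-⅑*(-24 + 65)*(-203) - 48721) = (-37969 + 360*I)*(-⅑*41*(-203) - 48721) = (-37969 + 360*I)*(8323/9 - 48721) = (-37969 + 360*I)*(-430166/9) = 16332972854/9 - 17206640*I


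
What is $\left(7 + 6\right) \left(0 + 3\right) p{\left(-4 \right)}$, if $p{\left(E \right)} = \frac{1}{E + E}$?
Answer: $- \frac{39}{8} \approx -4.875$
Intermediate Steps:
$p{\left(E \right)} = \frac{1}{2 E}$
$\left(7 + 6\right) \left(0 + 3\right) p{\left(-4 \right)} = \left(7 + 6\right) \left(0 + 3\right) \frac{1}{2 \left(-4\right)} = 13 \cdot 3 \cdot \frac{1}{2} \left(- \frac{1}{4}\right) = 39 \left(- \frac{1}{8}\right) = - \frac{39}{8}$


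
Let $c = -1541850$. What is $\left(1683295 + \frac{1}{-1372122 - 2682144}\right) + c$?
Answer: $\frac{573455654369}{4054266} \approx 1.4145 \cdot 10^{5}$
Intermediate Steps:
$\left(1683295 + \frac{1}{-1372122 - 2682144}\right) + c = \left(1683295 + \frac{1}{-1372122 - 2682144}\right) - 1541850 = \left(1683295 + \frac{1}{-4054266}\right) - 1541850 = \left(1683295 - \frac{1}{4054266}\right) - 1541850 = \frac{6824525686469}{4054266} - 1541850 = \frac{573455654369}{4054266}$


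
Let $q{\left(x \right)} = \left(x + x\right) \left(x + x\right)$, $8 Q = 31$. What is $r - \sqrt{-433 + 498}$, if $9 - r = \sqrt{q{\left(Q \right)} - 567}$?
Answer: $9 - \sqrt{65} - \frac{i \sqrt{8111}}{4} \approx 0.93774 - 22.515 i$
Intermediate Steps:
$Q = \frac{31}{8}$ ($Q = \frac{1}{8} \cdot 31 = \frac{31}{8} \approx 3.875$)
$q{\left(x \right)} = 4 x^{2}$ ($q{\left(x \right)} = 2 x 2 x = 4 x^{2}$)
$r = 9 - \frac{i \sqrt{8111}}{4}$ ($r = 9 - \sqrt{4 \left(\frac{31}{8}\right)^{2} - 567} = 9 - \sqrt{4 \cdot \frac{961}{64} - 567} = 9 - \sqrt{\frac{961}{16} - 567} = 9 - \sqrt{- \frac{8111}{16}} = 9 - \frac{i \sqrt{8111}}{4} \approx 9.0 - 22.515 i$)
$r - \sqrt{-433 + 498} = \left(9 - \frac{i \sqrt{8111}}{4}\right) - \sqrt{-433 + 498} = \left(9 - \frac{i \sqrt{8111}}{4}\right) - \sqrt{65} = 9 - \sqrt{65} - \frac{i \sqrt{8111}}{4}$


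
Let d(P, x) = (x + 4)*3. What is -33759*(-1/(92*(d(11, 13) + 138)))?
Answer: 3751/1932 ≈ 1.9415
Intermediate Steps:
d(P, x) = 12 + 3*x (d(P, x) = (4 + x)*3 = 12 + 3*x)
-33759*(-1/(92*(d(11, 13) + 138))) = -33759*(-1/(92*((12 + 3*13) + 138))) = -33759*(-1/(92*((12 + 39) + 138))) = -33759*(-1/(92*(51 + 138))) = -33759/(189*(-92)) = -33759/(-17388) = -33759*(-1/17388) = 3751/1932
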